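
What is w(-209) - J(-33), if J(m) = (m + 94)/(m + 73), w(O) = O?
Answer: -8421/40 ≈ -210.52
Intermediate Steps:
J(m) = (94 + m)/(73 + m)
w(-209) - J(-33) = -209 - (94 - 33)/(73 - 33) = -209 - 61/40 = -8421/40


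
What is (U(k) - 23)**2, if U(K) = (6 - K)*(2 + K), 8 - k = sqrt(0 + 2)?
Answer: 2313 - 1080*sqrt(2) ≈ 785.65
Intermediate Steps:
k = 8 - sqrt(2) (k = 8 - sqrt(0 + 2) = 8 - sqrt(2) ≈ 6.5858)
U(K) = (2 + K)*(6 - K)
(U(k) - 23)**2 = ((12 - (8 - sqrt(2))**2 + 4*(8 - sqrt(2))) - 23)**2 = ((12 - (8 - sqrt(2))**2 + (32 - 4*sqrt(2))) - 23)**2 = ((44 - (8 - sqrt(2))**2 - 4*sqrt(2)) - 23)**2 = (21 - (8 - sqrt(2))**2 - 4*sqrt(2))**2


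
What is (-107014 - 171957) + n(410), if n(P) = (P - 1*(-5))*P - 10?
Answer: -108831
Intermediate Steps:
n(P) = -10 + P*(5 + P) (n(P) = (P + 5)*P - 10 = (5 + P)*P - 10 = P*(5 + P) - 10 = -10 + P*(5 + P))
(-107014 - 171957) + n(410) = (-107014 - 171957) + (-10 + 410² + 5*410) = -278971 + (-10 + 168100 + 2050) = -278971 + 170140 = -108831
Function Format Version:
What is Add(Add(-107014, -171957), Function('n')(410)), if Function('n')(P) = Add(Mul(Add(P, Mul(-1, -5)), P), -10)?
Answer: -108831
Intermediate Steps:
Function('n')(P) = Add(-10, Mul(P, Add(5, P))) (Function('n')(P) = Add(Mul(Add(P, 5), P), -10) = Add(Mul(Add(5, P), P), -10) = Add(Mul(P, Add(5, P)), -10) = Add(-10, Mul(P, Add(5, P))))
Add(Add(-107014, -171957), Function('n')(410)) = Add(Add(-107014, -171957), Add(-10, Pow(410, 2), Mul(5, 410))) = Add(-278971, Add(-10, 168100, 2050)) = Add(-278971, 170140) = -108831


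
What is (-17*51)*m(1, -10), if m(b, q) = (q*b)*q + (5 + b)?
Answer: -91902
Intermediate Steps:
m(b, q) = 5 + b + b*q**2 (m(b, q) = (b*q)*q + (5 + b) = b*q**2 + (5 + b) = 5 + b + b*q**2)
(-17*51)*m(1, -10) = (-17*51)*(5 + 1 + 1*(-10)**2) = -867*(5 + 1 + 1*100) = -867*(5 + 1 + 100) = -867*106 = -91902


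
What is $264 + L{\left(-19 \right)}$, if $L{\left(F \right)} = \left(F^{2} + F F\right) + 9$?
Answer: $995$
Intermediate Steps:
$L{\left(F \right)} = 9 + 2 F^{2}$ ($L{\left(F \right)} = \left(F^{2} + F^{2}\right) + 9 = 2 F^{2} + 9 = 9 + 2 F^{2}$)
$264 + L{\left(-19 \right)} = 264 + \left(9 + 2 \left(-19\right)^{2}\right) = 264 + \left(9 + 2 \cdot 361\right) = 264 + \left(9 + 722\right) = 264 + 731 = 995$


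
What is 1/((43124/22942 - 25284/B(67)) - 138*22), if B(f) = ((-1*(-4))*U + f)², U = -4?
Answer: -9945357/30272087186 ≈ -0.00032853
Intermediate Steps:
B(f) = (-16 + f)² (B(f) = (-1*(-4)*(-4) + f)² = (4*(-4) + f)² = (-16 + f)²)
1/((43124/22942 - 25284/B(67)) - 138*22) = 1/((43124/22942 - 25284/(-16 + 67)²) - 138*22) = 1/((43124*(1/22942) - 25284/(51²)) - 3036) = 1/((21562/11471 - 25284/2601) - 3036) = 1/((21562/11471 - 25284*1/2601) - 3036) = 1/((21562/11471 - 8428/867) - 3036) = 1/(-77983334/9945357 - 3036) = 1/(-30272087186/9945357) = -9945357/30272087186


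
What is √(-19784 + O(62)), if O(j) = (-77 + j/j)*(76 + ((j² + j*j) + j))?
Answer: 4*I*√38410 ≈ 783.94*I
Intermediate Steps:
O(j) = -5776 - 152*j² - 76*j (O(j) = (-77 + 1)*(76 + ((j² + j²) + j)) = -76*(76 + (2*j² + j)) = -76*(76 + (j + 2*j²)) = -76*(76 + j + 2*j²) = -5776 - 152*j² - 76*j)
√(-19784 + O(62)) = √(-19784 + (-5776 - 152*62² - 76*62)) = √(-19784 + (-5776 - 152*3844 - 4712)) = √(-19784 + (-5776 - 584288 - 4712)) = √(-19784 - 594776) = √(-614560) = 4*I*√38410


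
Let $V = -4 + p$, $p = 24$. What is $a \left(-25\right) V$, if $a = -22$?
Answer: $11000$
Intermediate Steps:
$V = 20$ ($V = -4 + 24 = 20$)
$a \left(-25\right) V = \left(-22\right) \left(-25\right) 20 = 550 \cdot 20 = 11000$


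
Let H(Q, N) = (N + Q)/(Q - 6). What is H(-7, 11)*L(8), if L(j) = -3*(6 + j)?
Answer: 168/13 ≈ 12.923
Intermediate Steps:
H(Q, N) = (N + Q)/(-6 + Q)
L(j) = -18 - 3*j
H(-7, 11)*L(8) = ((11 - 7)/(-6 - 7))*(-18 - 3*8) = (4/(-13))*(-18 - 24) = -1/13*4*(-42) = -4/13*(-42) = 168/13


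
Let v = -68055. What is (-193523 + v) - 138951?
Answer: -400529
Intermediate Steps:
(-193523 + v) - 138951 = (-193523 - 68055) - 138951 = -261578 - 138951 = -400529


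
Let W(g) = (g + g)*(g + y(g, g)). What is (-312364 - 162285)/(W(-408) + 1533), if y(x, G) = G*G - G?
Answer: 474649/135833091 ≈ 0.0034944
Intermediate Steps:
y(x, G) = G**2 - G
W(g) = 2*g*(g + g*(-1 + g)) (W(g) = (g + g)*(g + g*(-1 + g)) = (2*g)*(g + g*(-1 + g)) = 2*g*(g + g*(-1 + g)))
(-312364 - 162285)/(W(-408) + 1533) = (-312364 - 162285)/(2*(-408)**3 + 1533) = -474649/(2*(-67917312) + 1533) = -474649/(-135834624 + 1533) = -474649/(-135833091) = -474649*(-1/135833091) = 474649/135833091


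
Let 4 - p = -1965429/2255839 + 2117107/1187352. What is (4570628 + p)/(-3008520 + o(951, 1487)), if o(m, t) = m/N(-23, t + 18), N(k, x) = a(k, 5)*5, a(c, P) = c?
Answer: -61211604339149097655/40291338006835114536 ≈ -1.5192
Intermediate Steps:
p = 8271703309547/2678474948328 (p = 4 - (-1965429/2255839 + 2117107/1187352) = 4 - 1*2442196483765/2678474948328 = 4 - 2442196483765/2678474948328 = 8271703309547/2678474948328 ≈ 3.0882)
N(k, x) = 5*k (N(k, x) = k*5 = 5*k)
o(m, t) = -m/115 (o(m, t) = m/((5*(-23))) = m/(-115) = m*(-1/115) = -m/115)
(4570628 + p)/(-3008520 + o(951, 1487)) = (4570628 + 8271703309547/2678474948328)/(-3008520 - 1/115*951) = 12242320867829819531/(2678474948328*(-3008520 - 951/115)) = 12242320867829819531/(2678474948328*(-345980751/115)) = (12242320867829819531/2678474948328)*(-115/345980751) = -61211604339149097655/40291338006835114536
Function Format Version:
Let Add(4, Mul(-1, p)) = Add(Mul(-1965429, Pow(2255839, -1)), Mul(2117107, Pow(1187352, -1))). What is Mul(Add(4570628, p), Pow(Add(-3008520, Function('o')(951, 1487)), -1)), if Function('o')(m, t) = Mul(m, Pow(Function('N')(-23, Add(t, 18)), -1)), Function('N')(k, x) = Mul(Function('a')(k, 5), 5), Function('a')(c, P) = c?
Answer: Rational(-61211604339149097655, 40291338006835114536) ≈ -1.5192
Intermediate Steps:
p = Rational(8271703309547, 2678474948328) (p = Add(4, Mul(-1, Add(Mul(-1965429, Pow(2255839, -1)), Mul(2117107, Pow(1187352, -1))))) = Add(4, Mul(-1, Add(Mul(-1965429, Rational(1, 2255839)), Mul(2117107, Rational(1, 1187352))))) = Add(4, Mul(-1, Add(Rational(-1965429, 2255839), Rational(2117107, 1187352)))) = Add(4, Mul(-1, Rational(2442196483765, 2678474948328))) = Add(4, Rational(-2442196483765, 2678474948328)) = Rational(8271703309547, 2678474948328) ≈ 3.0882)
Function('N')(k, x) = Mul(5, k) (Function('N')(k, x) = Mul(k, 5) = Mul(5, k))
Function('o')(m, t) = Mul(Rational(-1, 115), m) (Function('o')(m, t) = Mul(m, Pow(Mul(5, -23), -1)) = Mul(m, Pow(-115, -1)) = Mul(m, Rational(-1, 115)) = Mul(Rational(-1, 115), m))
Mul(Add(4570628, p), Pow(Add(-3008520, Function('o')(951, 1487)), -1)) = Mul(Add(4570628, Rational(8271703309547, 2678474948328)), Pow(Add(-3008520, Mul(Rational(-1, 115), 951)), -1)) = Mul(Rational(12242320867829819531, 2678474948328), Pow(Add(-3008520, Rational(-951, 115)), -1)) = Mul(Rational(12242320867829819531, 2678474948328), Pow(Rational(-345980751, 115), -1)) = Mul(Rational(12242320867829819531, 2678474948328), Rational(-115, 345980751)) = Rational(-61211604339149097655, 40291338006835114536)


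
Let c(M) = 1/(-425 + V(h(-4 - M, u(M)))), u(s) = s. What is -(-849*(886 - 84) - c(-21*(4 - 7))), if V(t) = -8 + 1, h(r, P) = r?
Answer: 294147935/432 ≈ 6.8090e+5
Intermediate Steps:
V(t) = -7
c(M) = -1/432 (c(M) = 1/(-425 - 7) = 1/(-432) = -1/432)
-(-849*(886 - 84) - c(-21*(4 - 7))) = -(-849*(886 - 84) - 1*(-1/432)) = -(-849*802 + 1/432) = -(-680898 + 1/432) = -1*(-294147935/432) = 294147935/432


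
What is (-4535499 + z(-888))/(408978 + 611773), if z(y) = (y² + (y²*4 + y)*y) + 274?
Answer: -2803866425/1020751 ≈ -2746.9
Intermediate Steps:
z(y) = 274 + y² + y*(y + 4*y²) (z(y) = (y² + (4*y² + y)*y) + 274 = (y² + (y + 4*y²)*y) + 274 = (y² + y*(y + 4*y²)) + 274 = 274 + y² + y*(y + 4*y²))
(-4535499 + z(-888))/(408978 + 611773) = (-4535499 + (274 + 2*(-888)² + 4*(-888)³))/(408978 + 611773) = (-4535499 + (274 + 2*788544 + 4*(-700227072)))/1020751 = (-4535499 + (274 + 1577088 - 2800908288))*(1/1020751) = (-4535499 - 2799330926)*(1/1020751) = -2803866425*1/1020751 = -2803866425/1020751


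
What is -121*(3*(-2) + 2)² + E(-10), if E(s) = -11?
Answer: -1947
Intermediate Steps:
-121*(3*(-2) + 2)² + E(-10) = -121*(3*(-2) + 2)² - 11 = -121*(-6 + 2)² - 11 = -121*(-4)² - 11 = -121*16 - 11 = -1936 - 11 = -1947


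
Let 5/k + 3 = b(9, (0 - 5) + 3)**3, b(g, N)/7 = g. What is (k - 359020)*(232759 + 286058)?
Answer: -15524871840765625/83348 ≈ -1.8627e+11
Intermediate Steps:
b(g, N) = 7*g
k = 5/250044 (k = 5/(-3 + (7*9)**3) = 5/(-3 + 63**3) = 5/(-3 + 250047) = 5/250044 ≈ 1.9996e-5)
(k - 359020)*(232759 + 286058) = (5/250044 - 359020)*(232759 + 286058) = -89770796875/250044*518817 = -15524871840765625/83348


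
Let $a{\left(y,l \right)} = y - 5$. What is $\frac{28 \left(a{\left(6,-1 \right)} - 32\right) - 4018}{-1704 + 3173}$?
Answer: $- \frac{4886}{1469} \approx -3.3261$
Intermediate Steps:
$a{\left(y,l \right)} = -5 + y$ ($a{\left(y,l \right)} = y - 5 = -5 + y$)
$\frac{28 \left(a{\left(6,-1 \right)} - 32\right) - 4018}{-1704 + 3173} = \frac{28 \left(\left(-5 + 6\right) - 32\right) - 4018}{-1704 + 3173} = \frac{28 \left(1 - 32\right) - 4018}{1469} = \left(28 \left(-31\right) - 4018\right) \frac{1}{1469} = \left(-868 - 4018\right) \frac{1}{1469} = \left(-4886\right) \frac{1}{1469} = - \frac{4886}{1469}$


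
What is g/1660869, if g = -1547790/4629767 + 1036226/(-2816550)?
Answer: -4578456431921/10828841169466452825 ≈ -4.2280e-7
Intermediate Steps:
g = -4578456431921/6519985121925 (g = -1547790*1/4629767 + 1036226*(-1/2816550) = -1547790/4629767 - 518113/1408275 = -4578456431921/6519985121925 ≈ -0.70222)
g/1660869 = -4578456431921/6519985121925/1660869 = -4578456431921/6519985121925*1/1660869 = -4578456431921/10828841169466452825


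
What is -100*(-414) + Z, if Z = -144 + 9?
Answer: 41265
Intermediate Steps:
Z = -135
-100*(-414) + Z = -100*(-414) - 135 = 41400 - 135 = 41265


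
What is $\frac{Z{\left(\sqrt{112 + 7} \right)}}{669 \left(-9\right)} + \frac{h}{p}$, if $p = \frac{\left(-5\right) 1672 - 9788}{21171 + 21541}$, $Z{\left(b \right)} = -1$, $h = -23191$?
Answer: $\frac{1491001295995}{27317277} \approx 54581.0$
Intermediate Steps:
$p = - \frac{4537}{10678}$ ($p = \frac{-8360 - 9788}{42712} = \left(-18148\right) \frac{1}{42712} = - \frac{4537}{10678} \approx -0.42489$)
$\frac{Z{\left(\sqrt{112 + 7} \right)}}{669 \left(-9\right)} + \frac{h}{p} = - \frac{1}{669 \left(-9\right)} - \frac{23191}{- \frac{4537}{10678}} = - \frac{1}{-6021} - - \frac{247633498}{4537} = \left(-1\right) \left(- \frac{1}{6021}\right) + \frac{247633498}{4537} = \frac{1}{6021} + \frac{247633498}{4537} = \frac{1491001295995}{27317277}$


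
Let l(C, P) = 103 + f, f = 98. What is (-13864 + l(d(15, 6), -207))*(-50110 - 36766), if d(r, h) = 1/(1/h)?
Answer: 1186986788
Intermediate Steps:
d(r, h) = h
l(C, P) = 201 (l(C, P) = 103 + 98 = 201)
(-13864 + l(d(15, 6), -207))*(-50110 - 36766) = (-13864 + 201)*(-50110 - 36766) = -13663*(-86876) = 1186986788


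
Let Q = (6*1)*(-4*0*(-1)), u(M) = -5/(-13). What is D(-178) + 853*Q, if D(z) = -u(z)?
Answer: -5/13 ≈ -0.38462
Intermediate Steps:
u(M) = 5/13 (u(M) = -5*(-1/13) = 5/13)
Q = 0 (Q = 6*(0*(-1)) = 6*0 = 0)
D(z) = -5/13 (D(z) = -1*5/13 = -5/13)
D(-178) + 853*Q = -5/13 + 853*0 = -5/13 + 0 = -5/13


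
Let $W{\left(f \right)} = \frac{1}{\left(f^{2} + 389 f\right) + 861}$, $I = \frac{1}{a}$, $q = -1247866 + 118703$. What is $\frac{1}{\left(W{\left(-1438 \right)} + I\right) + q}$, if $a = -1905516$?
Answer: $- \frac{2876039125668}{3247516967256259691} \approx -8.8561 \cdot 10^{-7}$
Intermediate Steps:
$q = -1129163$
$I = - \frac{1}{1905516}$ ($I = \frac{1}{-1905516} = - \frac{1}{1905516} \approx -5.2479 \cdot 10^{-7}$)
$W{\left(f \right)} = \frac{1}{861 + f^{2} + 389 f}$
$\frac{1}{\left(W{\left(-1438 \right)} + I\right) + q} = \frac{1}{\left(\frac{1}{861 + \left(-1438\right)^{2} + 389 \left(-1438\right)} - \frac{1}{1905516}\right) - 1129163} = \frac{1}{\left(\frac{1}{861 + 2067844 - 559382} - \frac{1}{1905516}\right) - 1129163} = \frac{1}{\left(\frac{1}{1509323} - \frac{1}{1905516}\right) - 1129163} = \frac{1}{\frac{396193}{2876039125668} - 1129163} = \frac{1}{- \frac{3247516967256259691}{2876039125668}} = - \frac{2876039125668}{3247516967256259691}$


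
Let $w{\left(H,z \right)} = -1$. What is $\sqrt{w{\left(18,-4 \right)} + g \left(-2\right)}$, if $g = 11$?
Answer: $i \sqrt{23} \approx 4.7958 i$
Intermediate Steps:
$\sqrt{w{\left(18,-4 \right)} + g \left(-2\right)} = \sqrt{-1 + 11 \left(-2\right)} = \sqrt{-1 - 22} = \sqrt{-23} = i \sqrt{23}$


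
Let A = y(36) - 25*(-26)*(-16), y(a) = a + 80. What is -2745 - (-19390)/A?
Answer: -14124485/5142 ≈ -2746.9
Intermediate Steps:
y(a) = 80 + a
A = -10284 (A = (80 + 36) - 25*(-26)*(-16) = 116 + 650*(-16) = 116 - 10400 = -10284)
-2745 - (-19390)/A = -2745 - (-19390)/(-10284) = -2745 - (-19390)*(-1)/10284 = -2745 - 1*9695/5142 = -2745 - 9695/5142 = -14124485/5142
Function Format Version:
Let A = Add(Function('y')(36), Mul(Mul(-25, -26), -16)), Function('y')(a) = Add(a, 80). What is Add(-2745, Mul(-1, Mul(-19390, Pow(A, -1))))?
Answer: Rational(-14124485, 5142) ≈ -2746.9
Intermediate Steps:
Function('y')(a) = Add(80, a)
A = -10284 (A = Add(Add(80, 36), Mul(Mul(-25, -26), -16)) = Add(116, Mul(650, -16)) = Add(116, -10400) = -10284)
Add(-2745, Mul(-1, Mul(-19390, Pow(A, -1)))) = Add(-2745, Mul(-1, Mul(-19390, Pow(-10284, -1)))) = Add(-2745, Mul(-1, Mul(-19390, Rational(-1, 10284)))) = Add(-2745, Mul(-1, Rational(9695, 5142))) = Add(-2745, Rational(-9695, 5142)) = Rational(-14124485, 5142)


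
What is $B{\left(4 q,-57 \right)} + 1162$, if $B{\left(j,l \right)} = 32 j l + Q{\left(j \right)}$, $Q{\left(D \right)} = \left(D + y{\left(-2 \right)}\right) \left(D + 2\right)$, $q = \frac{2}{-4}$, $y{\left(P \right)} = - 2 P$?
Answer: $4810$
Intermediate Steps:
$q = - \frac{1}{2}$ ($q = 2 \left(- \frac{1}{4}\right) = - \frac{1}{2} \approx -0.5$)
$Q{\left(D \right)} = \left(2 + D\right) \left(4 + D\right)$ ($Q{\left(D \right)} = \left(D - -4\right) \left(D + 2\right) = \left(D + 4\right) \left(2 + D\right) = \left(4 + D\right) \left(2 + D\right) = \left(2 + D\right) \left(4 + D\right)$)
$B{\left(j,l \right)} = 8 + j^{2} + 6 j + 32 j l$ ($B{\left(j,l \right)} = 32 j l + \left(8 + j^{2} + 6 j\right) = 8 + j^{2} + 6 j + 32 j l$)
$B{\left(4 q,-57 \right)} + 1162 = \left(8 + \left(4 \left(- \frac{1}{2}\right)\right)^{2} + 6 \cdot 4 \left(- \frac{1}{2}\right) + 32 \cdot 4 \left(- \frac{1}{2}\right) \left(-57\right)\right) + 1162 = \left(8 + \left(-2\right)^{2} + 6 \left(-2\right) + 32 \left(-2\right) \left(-57\right)\right) + 1162 = \left(8 + 4 - 12 + 3648\right) + 1162 = 3648 + 1162 = 4810$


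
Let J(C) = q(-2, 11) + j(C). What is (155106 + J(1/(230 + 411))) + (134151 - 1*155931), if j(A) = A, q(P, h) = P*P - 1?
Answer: 85463890/641 ≈ 1.3333e+5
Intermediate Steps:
q(P, h) = -1 + P**2 (q(P, h) = P**2 - 1 = -1 + P**2)
J(C) = 3 + C (J(C) = (-1 + (-2)**2) + C = (-1 + 4) + C = 3 + C)
(155106 + J(1/(230 + 411))) + (134151 - 1*155931) = (155106 + (3 + 1/(230 + 411))) + (134151 - 1*155931) = (155106 + (3 + 1/641)) + (134151 - 155931) = (155106 + (3 + 1/641)) - 21780 = (155106 + 1924/641) - 21780 = 99424870/641 - 21780 = 85463890/641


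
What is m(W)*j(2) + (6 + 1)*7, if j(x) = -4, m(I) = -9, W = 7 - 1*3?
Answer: 85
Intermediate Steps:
W = 4 (W = 7 - 3 = 4)
m(W)*j(2) + (6 + 1)*7 = -9*(-4) + (6 + 1)*7 = 36 + 7*7 = 36 + 49 = 85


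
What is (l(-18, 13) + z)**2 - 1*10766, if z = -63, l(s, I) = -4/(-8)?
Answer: -27439/4 ≈ -6859.8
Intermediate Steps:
l(s, I) = 1/2 (l(s, I) = -4*(-1/8) = 1/2)
(l(-18, 13) + z)**2 - 1*10766 = (1/2 - 63)**2 - 1*10766 = (-125/2)**2 - 10766 = 15625/4 - 10766 = -27439/4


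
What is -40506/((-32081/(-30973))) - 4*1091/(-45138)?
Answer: -28314824475580/724036089 ≈ -39107.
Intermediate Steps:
-40506/((-32081/(-30973))) - 4*1091/(-45138) = -40506/((-32081*(-1/30973))) - 4364*(-1/45138) = -40506/32081/30973 + 2182/22569 = -40506*30973/32081 + 2182/22569 = -1254592338/32081 + 2182/22569 = -28314824475580/724036089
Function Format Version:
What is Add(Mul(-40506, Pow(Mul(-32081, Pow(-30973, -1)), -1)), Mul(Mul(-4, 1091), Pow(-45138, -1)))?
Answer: Rational(-28314824475580, 724036089) ≈ -39107.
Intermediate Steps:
Add(Mul(-40506, Pow(Mul(-32081, Pow(-30973, -1)), -1)), Mul(Mul(-4, 1091), Pow(-45138, -1))) = Add(Mul(-40506, Pow(Mul(-32081, Rational(-1, 30973)), -1)), Mul(-4364, Rational(-1, 45138))) = Add(Mul(-40506, Pow(Rational(32081, 30973), -1)), Rational(2182, 22569)) = Add(Mul(-40506, Rational(30973, 32081)), Rational(2182, 22569)) = Add(Rational(-1254592338, 32081), Rational(2182, 22569)) = Rational(-28314824475580, 724036089)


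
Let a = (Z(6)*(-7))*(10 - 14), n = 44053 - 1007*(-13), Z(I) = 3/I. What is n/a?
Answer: 28572/7 ≈ 4081.7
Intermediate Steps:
n = 57144 (n = 44053 + 13091 = 57144)
a = 14 (a = ((3/6)*(-7))*(10 - 14) = ((3*(⅙))*(-7))*(-4) = ((½)*(-7))*(-4) = -7/2*(-4) = 14)
n/a = 57144/14 = 57144*(1/14) = 28572/7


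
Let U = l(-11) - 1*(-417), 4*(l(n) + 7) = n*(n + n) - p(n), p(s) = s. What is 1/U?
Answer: 4/1893 ≈ 0.0021130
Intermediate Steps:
l(n) = -7 + n**2/2 - n/4 (l(n) = -7 + (n*(n + n) - n)/4 = -7 + (n*(2*n) - n)/4 = -7 + (2*n**2 - n)/4 = -7 + (-n + 2*n**2)/4 = -7 + (n**2/2 - n/4) = -7 + n**2/2 - n/4)
U = 1893/4 (U = (-7 + (1/2)*(-11)**2 - 1/4*(-11)) - 1*(-417) = (-7 + (1/2)*121 + 11/4) + 417 = (-7 + 121/2 + 11/4) + 417 = 225/4 + 417 = 1893/4 ≈ 473.25)
1/U = 1/(1893/4) = 4/1893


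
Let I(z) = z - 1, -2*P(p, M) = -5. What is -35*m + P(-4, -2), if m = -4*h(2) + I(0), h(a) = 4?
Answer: 1195/2 ≈ 597.50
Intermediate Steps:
P(p, M) = 5/2 (P(p, M) = -½*(-5) = 5/2)
I(z) = -1 + z
m = -17 (m = -4*4 + (-1 + 0) = -16 - 1 = -17)
-35*m + P(-4, -2) = -35*(-17) + 5/2 = 595 + 5/2 = 1195/2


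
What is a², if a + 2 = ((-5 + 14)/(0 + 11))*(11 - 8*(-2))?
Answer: 48841/121 ≈ 403.64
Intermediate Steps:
a = 221/11 (a = -2 + ((-5 + 14)/(0 + 11))*(11 - 8*(-2)) = -2 + (9/11)*(11 + 16) = -2 + (9*(1/11))*27 = -2 + (9/11)*27 = -2 + 243/11 = 221/11 ≈ 20.091)
a² = (221/11)² = 48841/121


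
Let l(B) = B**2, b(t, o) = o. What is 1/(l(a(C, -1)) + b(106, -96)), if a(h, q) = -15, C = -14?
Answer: 1/129 ≈ 0.0077519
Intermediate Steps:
1/(l(a(C, -1)) + b(106, -96)) = 1/((-15)**2 - 96) = 1/(225 - 96) = 1/129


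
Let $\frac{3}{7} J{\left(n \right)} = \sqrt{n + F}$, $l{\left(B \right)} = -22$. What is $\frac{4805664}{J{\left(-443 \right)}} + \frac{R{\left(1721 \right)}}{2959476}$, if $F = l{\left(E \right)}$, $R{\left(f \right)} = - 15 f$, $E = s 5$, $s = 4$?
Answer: $- \frac{8605}{986492} - \frac{4805664 i \sqrt{465}}{1085} \approx -0.0087228 - 95510.0 i$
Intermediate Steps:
$E = 20$ ($E = 4 \cdot 5 = 20$)
$F = -22$
$J{\left(n \right)} = \frac{7 \sqrt{-22 + n}}{3}$ ($J{\left(n \right)} = \frac{7 \sqrt{n - 22}}{3} = \frac{7 \sqrt{-22 + n}}{3}$)
$\frac{4805664}{J{\left(-443 \right)}} + \frac{R{\left(1721 \right)}}{2959476} = \frac{4805664}{\frac{7}{3} \sqrt{-22 - 443}} + \frac{\left(-15\right) 1721}{2959476} = \frac{4805664}{\frac{7}{3} \sqrt{-465}} - \frac{8605}{986492} = \frac{4805664}{\frac{7}{3} i \sqrt{465}} - \frac{8605}{986492} = 4805664 \left(- \frac{i \sqrt{465}}{1085}\right) - \frac{8605}{986492} = - \frac{4805664 i \sqrt{465}}{1085} - \frac{8605}{986492} = - \frac{8605}{986492} - \frac{4805664 i \sqrt{465}}{1085}$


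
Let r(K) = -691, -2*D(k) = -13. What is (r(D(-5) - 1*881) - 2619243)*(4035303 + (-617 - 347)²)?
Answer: -13006921716466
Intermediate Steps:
D(k) = 13/2 (D(k) = -½*(-13) = 13/2)
(r(D(-5) - 1*881) - 2619243)*(4035303 + (-617 - 347)²) = (-691 - 2619243)*(4035303 + (-617 - 347)²) = -2619934*(4035303 + (-964)²) = -2619934*(4035303 + 929296) = -2619934*4964599 = -13006921716466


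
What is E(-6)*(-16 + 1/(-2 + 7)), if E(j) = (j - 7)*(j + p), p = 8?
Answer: 2054/5 ≈ 410.80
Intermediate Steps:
E(j) = (-7 + j)*(8 + j) (E(j) = (j - 7)*(j + 8) = (-7 + j)*(8 + j))
E(-6)*(-16 + 1/(-2 + 7)) = (-56 - 6 + (-6)²)*(-16 + 1/(-2 + 7)) = (-56 - 6 + 36)*(-16 + 1/5) = -26*(-16 + ⅕) = -26*(-79/5) = 2054/5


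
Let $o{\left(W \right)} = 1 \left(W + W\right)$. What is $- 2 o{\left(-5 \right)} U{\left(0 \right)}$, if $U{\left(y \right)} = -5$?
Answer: $-100$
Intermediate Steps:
$o{\left(W \right)} = 2 W$ ($o{\left(W \right)} = 1 \cdot 2 W = 2 W$)
$- 2 o{\left(-5 \right)} U{\left(0 \right)} = - 2 \cdot 2 \left(-5\right) \left(-5\right) = \left(-2\right) \left(-10\right) \left(-5\right) = 20 \left(-5\right) = -100$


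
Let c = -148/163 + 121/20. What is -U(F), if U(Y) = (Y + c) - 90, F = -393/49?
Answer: 14836393/159740 ≈ 92.878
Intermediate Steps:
c = 16763/3260 (c = -148*1/163 + 121*(1/20) = -148/163 + 121/20 = 16763/3260 ≈ 5.1420)
F = -393/49 (F = -393*1/49 = -393/49 ≈ -8.0204)
U(Y) = -276637/3260 + Y (U(Y) = (Y + 16763/3260) - 90 = (16763/3260 + Y) - 90 = -276637/3260 + Y)
-U(F) = -(-276637/3260 - 393/49) = -1*(-14836393/159740) = 14836393/159740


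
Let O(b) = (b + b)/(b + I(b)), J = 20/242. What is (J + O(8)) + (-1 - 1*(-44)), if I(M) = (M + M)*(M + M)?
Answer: 15661/363 ≈ 43.143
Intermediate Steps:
J = 10/121 (J = 20*(1/242) = 10/121 ≈ 0.082645)
I(M) = 4*M² (I(M) = (2*M)*(2*M) = 4*M²)
O(b) = 2*b/(b + 4*b²) (O(b) = (b + b)/(b + 4*b²) = (2*b)/(b + 4*b²) = 2*b/(b + 4*b²))
(J + O(8)) + (-1 - 1*(-44)) = (10/121 + 2/(1 + 4*8)) + (-1 - 1*(-44)) = (10/121 + 2/(1 + 32)) + (-1 + 44) = (10/121 + 2/33) + 43 = 52/363 + 43 = 15661/363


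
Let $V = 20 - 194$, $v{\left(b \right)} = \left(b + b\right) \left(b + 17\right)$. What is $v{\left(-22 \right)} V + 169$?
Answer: $-38111$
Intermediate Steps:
$v{\left(b \right)} = 2 b \left(17 + b\right)$
$V = -174$ ($V = 20 - 194 = -174$)
$v{\left(-22 \right)} V + 169 = 2 \left(-22\right) \left(17 - 22\right) \left(-174\right) + 169 = 2 \left(-22\right) \left(-5\right) \left(-174\right) + 169 = 220 \left(-174\right) + 169 = -38280 + 169 = -38111$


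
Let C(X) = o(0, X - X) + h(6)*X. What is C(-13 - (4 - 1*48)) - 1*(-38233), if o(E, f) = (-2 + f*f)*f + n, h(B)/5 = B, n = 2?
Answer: 39165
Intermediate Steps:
h(B) = 5*B
o(E, f) = 2 + f*(-2 + f²) (o(E, f) = (-2 + f*f)*f + 2 = (-2 + f²)*f + 2 = f*(-2 + f²) + 2 = 2 + f*(-2 + f²))
C(X) = 2 + 30*X (C(X) = (2 + (X - X)³ - 2*(X - X)) + (5*6)*X = (2 + 0³ - 2*0) + 30*X = (2 + 0 + 0) + 30*X = 2 + 30*X)
C(-13 - (4 - 1*48)) - 1*(-38233) = (2 + 30*(-13 - (4 - 1*48))) - 1*(-38233) = (2 + 30*(-13 - (4 - 48))) + 38233 = (2 + 30*(-13 - 1*(-44))) + 38233 = (2 + 30*(-13 + 44)) + 38233 = (2 + 30*31) + 38233 = (2 + 930) + 38233 = 932 + 38233 = 39165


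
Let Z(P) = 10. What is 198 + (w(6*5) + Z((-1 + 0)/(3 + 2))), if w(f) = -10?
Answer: 198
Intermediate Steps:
198 + (w(6*5) + Z((-1 + 0)/(3 + 2))) = 198 + (-10 + 10) = 198 + 0 = 198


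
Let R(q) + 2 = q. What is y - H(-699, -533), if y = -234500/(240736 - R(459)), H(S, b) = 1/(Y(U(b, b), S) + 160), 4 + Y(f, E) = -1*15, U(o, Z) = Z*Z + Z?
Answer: -3700531/3764371 ≈ -0.98304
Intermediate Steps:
R(q) = -2 + q
U(o, Z) = Z + Z**2 (U(o, Z) = Z**2 + Z = Z + Z**2)
Y(f, E) = -19 (Y(f, E) = -4 - 1*15 = -4 - 15 = -19)
H(S, b) = 1/141 (H(S, b) = 1/(-19 + 160) = 1/141)
y = -234500/240279 (y = -234500/(240736 - (-2 + 459)) = -234500/(240736 - 1*457) = -234500/(240736 - 457) = -234500/240279 ≈ -0.97595)
y - H(-699, -533) = -234500/240279 - 1*1/141 = -234500/240279 - 1/141 = -3700531/3764371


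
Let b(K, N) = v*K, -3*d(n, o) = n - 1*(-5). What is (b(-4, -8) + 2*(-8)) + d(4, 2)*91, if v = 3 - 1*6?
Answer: -277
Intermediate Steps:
d(n, o) = -5/3 - n/3 (d(n, o) = -(n - 1*(-5))/3 = -(n + 5)/3 = -(5 + n)/3 = -5/3 - n/3)
v = -3 (v = 3 - 6 = -3)
b(K, N) = -3*K
(b(-4, -8) + 2*(-8)) + d(4, 2)*91 = (-3*(-4) + 2*(-8)) + (-5/3 - ⅓*4)*91 = (12 - 16) + (-5/3 - 4/3)*91 = -4 - 3*91 = -4 - 273 = -277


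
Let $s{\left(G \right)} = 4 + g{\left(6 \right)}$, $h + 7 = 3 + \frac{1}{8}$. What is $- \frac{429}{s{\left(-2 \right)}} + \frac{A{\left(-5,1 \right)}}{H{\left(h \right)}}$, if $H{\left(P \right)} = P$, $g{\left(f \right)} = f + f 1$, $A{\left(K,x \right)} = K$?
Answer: $- \frac{12659}{496} \approx -25.522$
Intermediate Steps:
$g{\left(f \right)} = 2 f$ ($g{\left(f \right)} = f + f = 2 f$)
$h = - \frac{31}{8}$ ($h = -7 + \left(3 + \frac{1}{8}\right) = -7 + \frac{25}{8} = - \frac{31}{8} \approx -3.875$)
$s{\left(G \right)} = 16$ ($s{\left(G \right)} = 4 + 2 \cdot 6 = 4 + 12 = 16$)
$- \frac{429}{s{\left(-2 \right)}} + \frac{A{\left(-5,1 \right)}}{H{\left(h \right)}} = - \frac{429}{16} - \frac{5}{- \frac{31}{8}} = \left(-429\right) \frac{1}{16} - - \frac{40}{31} = - \frac{429}{16} + \frac{40}{31} = - \frac{12659}{496}$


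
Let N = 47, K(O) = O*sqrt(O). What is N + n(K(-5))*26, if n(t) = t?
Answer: 47 - 130*I*sqrt(5) ≈ 47.0 - 290.69*I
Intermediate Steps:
K(O) = O**(3/2)
N + n(K(-5))*26 = 47 + (-5)**(3/2)*26 = 47 - 5*I*sqrt(5)*26 = 47 - 130*I*sqrt(5)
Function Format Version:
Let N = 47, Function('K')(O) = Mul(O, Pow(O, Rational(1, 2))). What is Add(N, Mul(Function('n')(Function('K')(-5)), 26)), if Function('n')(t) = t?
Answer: Add(47, Mul(-130, I, Pow(5, Rational(1, 2)))) ≈ Add(47.000, Mul(-290.69, I))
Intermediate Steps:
Function('K')(O) = Pow(O, Rational(3, 2))
Add(N, Mul(Function('n')(Function('K')(-5)), 26)) = Add(47, Mul(Pow(-5, Rational(3, 2)), 26)) = Add(47, Mul(Mul(-5, I, Pow(5, Rational(1, 2))), 26)) = Add(47, Mul(-130, I, Pow(5, Rational(1, 2))))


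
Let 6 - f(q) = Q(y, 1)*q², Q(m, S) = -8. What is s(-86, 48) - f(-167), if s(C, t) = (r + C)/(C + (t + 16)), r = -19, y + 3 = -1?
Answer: -4908491/22 ≈ -2.2311e+5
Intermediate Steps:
y = -4 (y = -3 - 1 = -4)
f(q) = 6 + 8*q² (f(q) = 6 - (-8)*q² = 6 + 8*q²)
s(C, t) = (-19 + C)/(16 + C + t) (s(C, t) = (-19 + C)/(C + (t + 16)) = (-19 + C)/(C + (16 + t)) = (-19 + C)/(16 + C + t))
s(-86, 48) - f(-167) = (-19 - 86)/(16 - 86 + 48) - (6 + 8*(-167)²) = -105/(-22) - (6 + 8*27889) = -1/22*(-105) - (6 + 223112) = 105/22 - 1*223118 = 105/22 - 223118 = -4908491/22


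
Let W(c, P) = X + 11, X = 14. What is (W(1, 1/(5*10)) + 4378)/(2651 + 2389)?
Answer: 629/720 ≈ 0.87361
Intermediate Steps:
W(c, P) = 25 (W(c, P) = 14 + 11 = 25)
(W(1, 1/(5*10)) + 4378)/(2651 + 2389) = (25 + 4378)/(2651 + 2389) = 4403/5040 = 4403*(1/5040) = 629/720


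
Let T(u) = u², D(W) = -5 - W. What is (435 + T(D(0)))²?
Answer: 211600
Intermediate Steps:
(435 + T(D(0)))² = (435 + (-5 - 1*0)²)² = (435 + (-5 + 0)²)² = (435 + (-5)²)² = (435 + 25)² = 460² = 211600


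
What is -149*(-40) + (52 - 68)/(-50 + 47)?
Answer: 17896/3 ≈ 5965.3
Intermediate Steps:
-149*(-40) + (52 - 68)/(-50 + 47) = 5960 - 16/(-3) = 5960 - 16*(-1/3) = 5960 + 16/3 = 17896/3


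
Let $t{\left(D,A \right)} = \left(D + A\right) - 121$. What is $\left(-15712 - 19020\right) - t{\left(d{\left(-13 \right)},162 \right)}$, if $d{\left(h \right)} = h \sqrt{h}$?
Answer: $-34773 + 13 i \sqrt{13} \approx -34773.0 + 46.872 i$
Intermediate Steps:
$d{\left(h \right)} = h^{\frac{3}{2}}$
$t{\left(D,A \right)} = -121 + A + D$ ($t{\left(D,A \right)} = \left(A + D\right) - 121 = -121 + A + D$)
$\left(-15712 - 19020\right) - t{\left(d{\left(-13 \right)},162 \right)} = \left(-15712 - 19020\right) - \left(-121 + 162 + \left(-13\right)^{\frac{3}{2}}\right) = \left(-15712 - 19020\right) - \left(-121 + 162 - 13 i \sqrt{13}\right) = -34732 - \left(41 - 13 i \sqrt{13}\right) = -34773 + 13 i \sqrt{13}$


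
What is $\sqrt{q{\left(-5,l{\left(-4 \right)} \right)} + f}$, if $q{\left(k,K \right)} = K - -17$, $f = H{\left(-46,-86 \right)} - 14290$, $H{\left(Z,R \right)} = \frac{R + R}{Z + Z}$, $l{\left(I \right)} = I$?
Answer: $\frac{2 i \sqrt{1887886}}{23} \approx 119.48 i$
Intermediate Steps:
$H{\left(Z,R \right)} = \frac{R}{Z}$ ($H{\left(Z,R \right)} = \frac{2 R}{2 Z} = 2 R \frac{1}{2 Z} = \frac{R}{Z}$)
$f = - \frac{328627}{23}$ ($f = - \frac{86}{-46} - 14290 = \left(-86\right) \left(- \frac{1}{46}\right) - 14290 = \frac{43}{23} - 14290 = - \frac{328627}{23} \approx -14288.0$)
$q{\left(k,K \right)} = 17 + K$ ($q{\left(k,K \right)} = K + 17 = 17 + K$)
$\sqrt{q{\left(-5,l{\left(-4 \right)} \right)} + f} = \sqrt{\left(17 - 4\right) - \frac{328627}{23}} = \sqrt{13 - \frac{328627}{23}} = \sqrt{- \frac{328328}{23}} = \frac{2 i \sqrt{1887886}}{23}$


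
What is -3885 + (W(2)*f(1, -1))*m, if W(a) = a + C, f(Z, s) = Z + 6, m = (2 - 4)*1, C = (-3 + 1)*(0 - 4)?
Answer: -4025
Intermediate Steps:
C = 8 (C = -2*(-4) = 8)
m = -2 (m = -2*1 = -2)
f(Z, s) = 6 + Z
W(a) = 8 + a (W(a) = a + 8 = 8 + a)
-3885 + (W(2)*f(1, -1))*m = -3885 + ((8 + 2)*(6 + 1))*(-2) = -3885 + (10*7)*(-2) = -3885 + 70*(-2) = -3885 - 140 = -4025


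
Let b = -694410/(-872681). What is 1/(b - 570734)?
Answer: -872681/498068023444 ≈ -1.7521e-6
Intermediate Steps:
b = 694410/872681 (b = -694410*(-1/872681) = 694410/872681 ≈ 0.79572)
1/(b - 570734) = 1/(694410/872681 - 570734) = 1/(-498068023444/872681) = -872681/498068023444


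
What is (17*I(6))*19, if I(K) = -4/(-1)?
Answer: 1292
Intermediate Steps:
I(K) = 4 (I(K) = -4*(-1) = 4)
(17*I(6))*19 = (17*4)*19 = 68*19 = 1292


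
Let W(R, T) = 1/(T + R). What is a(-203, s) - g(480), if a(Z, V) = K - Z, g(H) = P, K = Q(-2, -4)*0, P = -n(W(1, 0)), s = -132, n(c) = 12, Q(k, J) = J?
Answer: 215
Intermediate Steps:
W(R, T) = 1/(R + T)
P = -12 (P = -1*12 = -12)
K = 0 (K = -4*0 = 0)
g(H) = -12
a(Z, V) = -Z (a(Z, V) = 0 - Z = -Z)
a(-203, s) - g(480) = -1*(-203) - 1*(-12) = 203 + 12 = 215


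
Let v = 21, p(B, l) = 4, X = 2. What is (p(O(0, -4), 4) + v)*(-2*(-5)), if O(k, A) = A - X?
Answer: 250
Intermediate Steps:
O(k, A) = -2 + A (O(k, A) = A - 1*2 = A - 2 = -2 + A)
(p(O(0, -4), 4) + v)*(-2*(-5)) = (4 + 21)*(-2*(-5)) = 25*10 = 250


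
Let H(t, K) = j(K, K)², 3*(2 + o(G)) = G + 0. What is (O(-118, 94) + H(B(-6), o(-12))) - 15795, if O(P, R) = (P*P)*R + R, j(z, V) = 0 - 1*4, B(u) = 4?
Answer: 1293171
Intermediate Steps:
o(G) = -2 + G/3 (o(G) = -2 + (G + 0)/3 = -2 + G/3)
j(z, V) = -4 (j(z, V) = 0 - 4 = -4)
H(t, K) = 16 (H(t, K) = (-4)² = 16)
O(P, R) = R + R*P² (O(P, R) = P²*R + R = R*P² + R = R + R*P²)
(O(-118, 94) + H(B(-6), o(-12))) - 15795 = (94*(1 + (-118)²) + 16) - 15795 = (94*(1 + 13924) + 16) - 15795 = (94*13925 + 16) - 15795 = (1308950 + 16) - 15795 = 1308966 - 15795 = 1293171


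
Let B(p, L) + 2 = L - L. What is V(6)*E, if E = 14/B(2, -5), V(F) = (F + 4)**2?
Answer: -700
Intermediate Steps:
V(F) = (4 + F)**2
B(p, L) = -2 (B(p, L) = -2 + (L - L) = -2 + 0 = -2)
E = -7 (E = 14/(-2) = 14*(-1/2) = -7)
V(6)*E = (4 + 6)**2*(-7) = 10**2*(-7) = 100*(-7) = -700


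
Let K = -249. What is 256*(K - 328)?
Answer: -147712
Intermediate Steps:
256*(K - 328) = 256*(-249 - 328) = 256*(-577) = -147712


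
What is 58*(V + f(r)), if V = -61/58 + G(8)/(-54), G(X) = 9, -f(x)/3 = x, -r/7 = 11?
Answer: 39982/3 ≈ 13327.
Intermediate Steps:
r = -77 (r = -7*11 = -77)
f(x) = -3*x
V = -106/87 (V = -61/58 + 9/(-54) = -61*1/58 + 9*(-1/54) = -61/58 - ⅙ = -106/87 ≈ -1.2184)
58*(V + f(r)) = 58*(-106/87 - 3*(-77)) = 58*(-106/87 + 231) = 58*(19991/87) = 39982/3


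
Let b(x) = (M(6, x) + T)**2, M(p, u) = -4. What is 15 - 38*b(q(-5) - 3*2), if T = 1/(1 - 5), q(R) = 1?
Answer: -5371/8 ≈ -671.38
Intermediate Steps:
T = -1/4 (T = 1/(-4) = -1/4 ≈ -0.25000)
b(x) = 289/16 (b(x) = (-4 - 1/4)**2 = (-17/4)**2 = 289/16)
15 - 38*b(q(-5) - 3*2) = 15 - 38*289/16 = 15 - 5491/8 = -5371/8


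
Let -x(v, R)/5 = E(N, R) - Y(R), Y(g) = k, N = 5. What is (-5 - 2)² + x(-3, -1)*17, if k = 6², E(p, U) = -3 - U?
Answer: 3279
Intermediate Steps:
k = 36
Y(g) = 36
x(v, R) = 195 + 5*R (x(v, R) = -5*((-3 - R) - 1*36) = -5*((-3 - R) - 36) = -5*(-39 - R) = 195 + 5*R)
(-5 - 2)² + x(-3, -1)*17 = (-5 - 2)² + (195 + 5*(-1))*17 = (-7)² + (195 - 5)*17 = 49 + 190*17 = 49 + 3230 = 3279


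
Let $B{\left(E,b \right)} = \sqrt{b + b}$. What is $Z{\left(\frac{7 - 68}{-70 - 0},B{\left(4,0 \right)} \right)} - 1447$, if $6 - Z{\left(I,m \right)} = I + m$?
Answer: $- \frac{100931}{70} \approx -1441.9$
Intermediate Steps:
$B{\left(E,b \right)} = \sqrt{2} \sqrt{b}$ ($B{\left(E,b \right)} = \sqrt{2 b} = \sqrt{2} \sqrt{b}$)
$Z{\left(I,m \right)} = 6 - I - m$ ($Z{\left(I,m \right)} = 6 - \left(I + m\right) = 6 - I - m$)
$Z{\left(\frac{7 - 68}{-70 - 0},B{\left(4,0 \right)} \right)} - 1447 = \left(6 - \frac{7 - 68}{-70 - 0} - \sqrt{2} \sqrt{0}\right) - 1447 = \left(6 - - \frac{61}{-70 + 0} - \sqrt{2} \cdot 0\right) - 1447 = \left(6 - - \frac{61}{-70} - 0\right) - 1447 = \left(6 - \left(-61\right) \left(- \frac{1}{70}\right) + 0\right) - 1447 = \left(6 - \frac{61}{70} + 0\right) - 1447 = \frac{359}{70} - 1447 = - \frac{100931}{70}$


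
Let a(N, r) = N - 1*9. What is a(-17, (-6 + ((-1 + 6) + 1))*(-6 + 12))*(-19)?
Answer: 494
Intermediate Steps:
a(N, r) = -9 + N (a(N, r) = N - 9 = -9 + N)
a(-17, (-6 + ((-1 + 6) + 1))*(-6 + 12))*(-19) = (-9 - 17)*(-19) = -26*(-19) = 494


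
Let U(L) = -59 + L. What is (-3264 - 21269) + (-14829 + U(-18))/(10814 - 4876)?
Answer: -72845930/2969 ≈ -24536.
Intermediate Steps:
(-3264 - 21269) + (-14829 + U(-18))/(10814 - 4876) = (-3264 - 21269) + (-14829 + (-59 - 18))/(10814 - 4876) = -24533 + (-14829 - 77)/5938 = -24533 - 14906*1/5938 = -24533 - 7453/2969 = -72845930/2969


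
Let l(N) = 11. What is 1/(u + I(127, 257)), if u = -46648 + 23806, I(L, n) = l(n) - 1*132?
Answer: -1/22963 ≈ -4.3548e-5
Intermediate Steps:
I(L, n) = -121 (I(L, n) = 11 - 1*132 = 11 - 132 = -121)
u = -22842
1/(u + I(127, 257)) = 1/(-22842 - 121) = 1/(-22963) = -1/22963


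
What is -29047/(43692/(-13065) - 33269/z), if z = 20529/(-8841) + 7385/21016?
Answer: -15439146519098705/8971644683999588 ≈ -1.7209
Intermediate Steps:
z = -122048893/61934152 (z = 20529*(-1/8841) + 7385*(1/21016) = -6843/2947 + 7385/21016 = -122048893/61934152 ≈ -1.9706)
-29047/(43692/(-13065) - 33269/z) = -29047/(43692/(-13065) - 33269/(-122048893/61934152)) = -29047/(43692*(-1/13065) - 33269*(-61934152/122048893)) = -29047/(-14564/4355 + 2060487302888/122048893) = -29047/8971644683999588/531522929015 = -29047*531522929015/8971644683999588 = -15439146519098705/8971644683999588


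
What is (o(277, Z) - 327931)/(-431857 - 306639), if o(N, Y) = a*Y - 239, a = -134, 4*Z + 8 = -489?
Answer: 623041/1476992 ≈ 0.42183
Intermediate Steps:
Z = -497/4 (Z = -2 + (¼)*(-489) = -2 - 489/4 = -497/4 ≈ -124.25)
o(N, Y) = -239 - 134*Y (o(N, Y) = -134*Y - 239 = -239 - 134*Y)
(o(277, Z) - 327931)/(-431857 - 306639) = ((-239 - 134*(-497/4)) - 327931)/(-431857 - 306639) = ((-239 + 33299/2) - 327931)/(-738496) = (32821/2 - 327931)*(-1/738496) = -623041/2*(-1/738496) = 623041/1476992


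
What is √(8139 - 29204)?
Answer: I*√21065 ≈ 145.14*I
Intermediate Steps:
√(8139 - 29204) = √(-21065) = I*√21065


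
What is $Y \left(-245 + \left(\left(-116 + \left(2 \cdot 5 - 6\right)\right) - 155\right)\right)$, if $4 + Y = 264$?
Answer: $-133120$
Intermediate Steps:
$Y = 260$ ($Y = -4 + 264 = 260$)
$Y \left(-245 + \left(\left(-116 + \left(2 \cdot 5 - 6\right)\right) - 155\right)\right) = 260 \left(-245 + \left(\left(-116 + \left(2 \cdot 5 - 6\right)\right) - 155\right)\right) = 260 \left(-245 + \left(\left(-116 + \left(10 - 6\right)\right) - 155\right)\right) = 260 \left(-245 + \left(\left(-116 + 4\right) - 155\right)\right) = 260 \left(-245 - 267\right) = 260 \left(-512\right) = -133120$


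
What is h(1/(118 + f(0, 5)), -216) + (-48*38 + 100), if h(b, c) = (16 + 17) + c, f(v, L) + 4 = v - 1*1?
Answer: -1907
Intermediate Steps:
f(v, L) = -5 + v (f(v, L) = -4 + (v - 1*1) = -4 + (v - 1) = -4 + (-1 + v) = -5 + v)
h(b, c) = 33 + c
h(1/(118 + f(0, 5)), -216) + (-48*38 + 100) = (33 - 216) + (-48*38 + 100) = -183 + (-1824 + 100) = -183 - 1724 = -1907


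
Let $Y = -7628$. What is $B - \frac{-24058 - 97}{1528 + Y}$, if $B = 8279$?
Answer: $\frac{10095549}{1220} \approx 8275.0$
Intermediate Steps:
$B - \frac{-24058 - 97}{1528 + Y} = 8279 - \frac{-24058 - 97}{1528 - 7628} = 8279 - - \frac{24155}{-6100} = 8279 - \left(-24155\right) \left(- \frac{1}{6100}\right) = 8279 - \frac{4831}{1220} = \frac{10095549}{1220}$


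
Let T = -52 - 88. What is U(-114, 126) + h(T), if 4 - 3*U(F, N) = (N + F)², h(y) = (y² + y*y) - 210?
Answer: 116830/3 ≈ 38943.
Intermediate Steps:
T = -140
h(y) = -210 + 2*y² (h(y) = (y² + y²) - 210 = 2*y² - 210 = -210 + 2*y²)
U(F, N) = 4/3 - (F + N)²/3 (U(F, N) = 4/3 - (N + F)²/3 = 4/3 - (F + N)²/3)
U(-114, 126) + h(T) = (4/3 - (-114 + 126)²/3) + (-210 + 2*(-140)²) = (4/3 - ⅓*12²) + (-210 + 2*19600) = (4/3 - ⅓*144) + (-210 + 39200) = (4/3 - 48) + 38990 = -140/3 + 38990 = 116830/3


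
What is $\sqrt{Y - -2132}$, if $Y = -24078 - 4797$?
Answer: $i \sqrt{26743} \approx 163.53 i$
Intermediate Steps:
$Y = -28875$ ($Y = -24078 - 4797 = -28875$)
$\sqrt{Y - -2132} = \sqrt{-28875 - -2132} = \sqrt{-28875 + \left(2184 - 52\right)} = \sqrt{-28875 + 2132} = \sqrt{-26743} = i \sqrt{26743}$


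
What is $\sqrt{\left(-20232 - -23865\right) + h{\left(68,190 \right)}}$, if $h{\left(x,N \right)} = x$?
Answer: $\sqrt{3701} \approx 60.836$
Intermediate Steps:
$\sqrt{\left(-20232 - -23865\right) + h{\left(68,190 \right)}} = \sqrt{\left(-20232 - -23865\right) + 68} = \sqrt{\left(-20232 + 23865\right) + 68} = \sqrt{3633 + 68} = \sqrt{3701}$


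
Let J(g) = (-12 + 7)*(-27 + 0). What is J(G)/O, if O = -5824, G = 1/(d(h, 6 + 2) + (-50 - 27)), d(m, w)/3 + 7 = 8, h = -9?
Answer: -135/5824 ≈ -0.023180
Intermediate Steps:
d(m, w) = 3 (d(m, w) = -21 + 3*8 = -21 + 24 = 3)
G = -1/74 (G = 1/(3 + (-50 - 27)) = 1/(3 - 77) = 1/(-74) = -1/74 ≈ -0.013514)
J(g) = 135 (J(g) = -5*(-27) = 135)
J(G)/O = 135/(-5824) = 135*(-1/5824) = -135/5824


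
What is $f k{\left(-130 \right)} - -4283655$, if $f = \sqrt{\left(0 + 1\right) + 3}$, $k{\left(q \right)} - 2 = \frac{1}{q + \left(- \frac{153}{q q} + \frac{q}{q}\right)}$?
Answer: $\frac{9339460351927}{2180253} \approx 4.2837 \cdot 10^{6}$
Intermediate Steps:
$k{\left(q \right)} = 2 + \frac{1}{1 + q - \frac{153}{q^{2}}}$ ($k{\left(q \right)} = 2 + \frac{1}{q + \left(- \frac{153}{q q} + \frac{q}{q}\right)} = 2 + \frac{1}{q + \left(- \frac{153}{q^{2}} + 1\right)} = 2 + \frac{1}{q + \left(1 - \frac{153}{q^{2}}\right)} = 2 + \frac{1}{1 + q - \frac{153}{q^{2}}}$)
$f = 2$ ($f = \sqrt{1 + 3} = \sqrt{4} = 2$)
$f k{\left(-130 \right)} - -4283655 = 2 \frac{-306 + 2 \left(-130\right)^{3} + 3 \left(-130\right)^{2}}{-153 + \left(-130\right)^{2} + \left(-130\right)^{3}} - -4283655 = 2 \frac{-306 + 2 \left(-2197000\right) + 3 \cdot 16900}{-153 + 16900 - 2197000} + 4283655 = 2 \frac{-306 - 4394000 + 50700}{-2180253} + 4283655 = 2 \left(\left(- \frac{1}{2180253}\right) \left(-4343606\right)\right) + 4283655 = 2 \cdot \frac{4343606}{2180253} + 4283655 = \frac{8687212}{2180253} + 4283655 = \frac{9339460351927}{2180253}$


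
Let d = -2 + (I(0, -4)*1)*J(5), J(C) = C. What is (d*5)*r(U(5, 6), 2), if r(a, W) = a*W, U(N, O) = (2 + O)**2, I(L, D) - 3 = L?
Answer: 8320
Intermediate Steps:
I(L, D) = 3 + L
d = 13 (d = -2 + ((3 + 0)*1)*5 = -2 + (3*1)*5 = -2 + 3*5 = -2 + 15 = 13)
r(a, W) = W*a
(d*5)*r(U(5, 6), 2) = (13*5)*(2*(2 + 6)**2) = 65*(2*8**2) = 65*(2*64) = 65*128 = 8320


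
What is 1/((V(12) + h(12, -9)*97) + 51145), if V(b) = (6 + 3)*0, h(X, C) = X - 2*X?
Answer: 1/49981 ≈ 2.0008e-5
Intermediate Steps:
h(X, C) = -X
V(b) = 0 (V(b) = 9*0 = 0)
1/((V(12) + h(12, -9)*97) + 51145) = 1/((0 - 1*12*97) + 51145) = 1/((0 - 12*97) + 51145) = 1/((0 - 1164) + 51145) = 1/(-1164 + 51145) = 1/49981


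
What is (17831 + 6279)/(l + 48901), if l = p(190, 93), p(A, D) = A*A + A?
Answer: 24110/85191 ≈ 0.28301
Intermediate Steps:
p(A, D) = A + A² (p(A, D) = A² + A = A + A²)
l = 36290 (l = 190*(1 + 190) = 190*191 = 36290)
(17831 + 6279)/(l + 48901) = (17831 + 6279)/(36290 + 48901) = 24110/85191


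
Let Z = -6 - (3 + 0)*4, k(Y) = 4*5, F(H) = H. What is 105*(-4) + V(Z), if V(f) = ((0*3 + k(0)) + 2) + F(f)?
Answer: -416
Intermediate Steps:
k(Y) = 20
Z = -18 (Z = -6 - 3*4 = -6 - 1*12 = -6 - 12 = -18)
V(f) = 22 + f (V(f) = ((0*3 + 20) + 2) + f = ((0 + 20) + 2) + f = (20 + 2) + f = 22 + f)
105*(-4) + V(Z) = 105*(-4) + (22 - 18) = -420 + 4 = -416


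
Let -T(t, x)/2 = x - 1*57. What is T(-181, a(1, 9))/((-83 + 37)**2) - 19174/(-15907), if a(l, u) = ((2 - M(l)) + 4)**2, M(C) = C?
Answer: 10397558/8414803 ≈ 1.2356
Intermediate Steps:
a(l, u) = (6 - l)**2 (a(l, u) = ((2 - l) + 4)**2 = (6 - l)**2)
T(t, x) = 114 - 2*x (T(t, x) = -2*(x - 1*57) = -2*(x - 57) = -2*(-57 + x) = 114 - 2*x)
T(-181, a(1, 9))/((-83 + 37)**2) - 19174/(-15907) = (114 - 2*(-6 + 1)**2)/((-83 + 37)**2) - 19174/(-15907) = (114 - 2*(-5)**2)/((-46)**2) - 19174*(-1/15907) = (114 - 2*25)/2116 + 19174/15907 = (114 - 50)*(1/2116) + 19174/15907 = 64*(1/2116) + 19174/15907 = 16/529 + 19174/15907 = 10397558/8414803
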